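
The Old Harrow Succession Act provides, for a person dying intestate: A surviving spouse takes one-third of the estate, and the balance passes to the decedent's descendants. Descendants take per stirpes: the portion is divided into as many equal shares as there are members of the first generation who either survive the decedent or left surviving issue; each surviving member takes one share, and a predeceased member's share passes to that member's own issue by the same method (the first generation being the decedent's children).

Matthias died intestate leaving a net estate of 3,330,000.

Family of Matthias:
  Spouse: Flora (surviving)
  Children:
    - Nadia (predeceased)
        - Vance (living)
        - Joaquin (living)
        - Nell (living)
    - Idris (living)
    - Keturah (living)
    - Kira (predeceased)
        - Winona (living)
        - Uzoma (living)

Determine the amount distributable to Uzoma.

Uzoma receives 277,500.

Flora takes one-third of 3,330,000 = 1,110,000. The remaining 2,220,000 passes to the descendants.
The descendants' portion (2,220,000) is divided into 4 shares of 555,000: Idris and Keturah each take 555,000; Nadia's 555,000 share passes to Nadia's issue; Kira's 555,000 share passes to Kira's issue.
Nadia's share (555,000) is divided into 3 shares of 185,000: Vance, Joaquin, and Nell each take 185,000.
Kira's share (555,000) is divided into 2 shares of 277,500: Winona and Uzoma each take 277,500.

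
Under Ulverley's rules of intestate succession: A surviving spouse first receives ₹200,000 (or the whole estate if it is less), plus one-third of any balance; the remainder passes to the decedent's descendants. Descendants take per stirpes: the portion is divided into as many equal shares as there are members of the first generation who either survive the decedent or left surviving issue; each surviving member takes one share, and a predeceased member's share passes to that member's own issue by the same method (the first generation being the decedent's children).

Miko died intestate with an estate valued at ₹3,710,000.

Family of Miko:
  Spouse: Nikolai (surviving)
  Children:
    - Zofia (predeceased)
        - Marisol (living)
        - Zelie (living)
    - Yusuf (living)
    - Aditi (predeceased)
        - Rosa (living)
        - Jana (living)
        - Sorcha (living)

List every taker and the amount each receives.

Nikolai first takes ₹200,000, leaving a balance of ₹3,510,000. Nikolai then takes one-third of the balance (₹1,170,000), for a total of ₹1,370,000. The remaining ₹2,340,000 passes to the descendants.
The descendants' portion (₹2,340,000) is divided into 3 shares of ₹780,000: Yusuf takes ₹780,000; Zofia's ₹780,000 share passes to Zofia's issue; Aditi's ₹780,000 share passes to Aditi's issue.
Zofia's share (₹780,000) is divided into 2 shares of ₹390,000: Marisol and Zelie each take ₹390,000.
Aditi's share (₹780,000) is divided into 3 shares of ₹260,000: Rosa, Jana, and Sorcha each take ₹260,000.

Nikolai: ₹1,370,000; Marisol: ₹390,000; Zelie: ₹390,000; Yusuf: ₹780,000; Rosa: ₹260,000; Jana: ₹260,000; Sorcha: ₹260,000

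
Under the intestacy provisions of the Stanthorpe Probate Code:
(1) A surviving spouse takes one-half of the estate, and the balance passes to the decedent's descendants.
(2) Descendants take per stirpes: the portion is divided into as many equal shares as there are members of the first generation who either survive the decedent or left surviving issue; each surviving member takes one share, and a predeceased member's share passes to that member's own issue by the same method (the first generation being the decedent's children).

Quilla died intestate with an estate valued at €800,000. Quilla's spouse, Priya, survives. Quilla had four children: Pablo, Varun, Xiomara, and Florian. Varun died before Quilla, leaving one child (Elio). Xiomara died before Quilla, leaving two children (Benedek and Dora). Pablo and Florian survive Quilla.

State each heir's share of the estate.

Priya takes one-half of €800,000 = €400,000. The remaining €400,000 passes to the descendants.
The descendants' portion (€400,000) is divided into 4 shares of €100,000: Pablo and Florian each take €100,000; Varun's €100,000 share passes to Varun's issue; Xiomara's €100,000 share passes to Xiomara's issue.
Varun's share (€100,000) passes entirely to Elio.
Xiomara's share (€100,000) is divided into 2 shares of €50,000: Benedek and Dora each take €50,000.

Priya: €400,000; Pablo: €100,000; Elio: €100,000; Benedek: €50,000; Dora: €50,000; Florian: €100,000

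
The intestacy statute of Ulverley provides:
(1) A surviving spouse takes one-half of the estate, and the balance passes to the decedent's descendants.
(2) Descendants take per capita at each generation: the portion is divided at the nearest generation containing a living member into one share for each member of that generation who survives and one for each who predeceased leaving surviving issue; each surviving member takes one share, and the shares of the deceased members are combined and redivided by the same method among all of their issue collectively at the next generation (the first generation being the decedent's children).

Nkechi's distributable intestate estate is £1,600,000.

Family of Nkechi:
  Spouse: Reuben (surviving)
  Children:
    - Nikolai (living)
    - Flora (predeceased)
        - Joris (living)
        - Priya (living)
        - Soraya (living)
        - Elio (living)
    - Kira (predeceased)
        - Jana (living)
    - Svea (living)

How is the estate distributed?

Reuben takes one-half of £1,600,000 = £800,000. The remaining £800,000 passes to the descendants.
The descendants' portion (£800,000) is divided at the children's generation into 4 shares of £200,000. Nikolai and Svea each take £200,000. The 2 shares of the deceased (Flora and Kira) are combined into a pool of £400,000.
That pool (£400,000) is divided at the grandchildren's generation equally among Joris, Priya, Soraya, Elio, and Jana: £80,000 each.

Reuben: £800,000; Nikolai: £200,000; Joris: £80,000; Priya: £80,000; Soraya: £80,000; Elio: £80,000; Jana: £80,000; Svea: £200,000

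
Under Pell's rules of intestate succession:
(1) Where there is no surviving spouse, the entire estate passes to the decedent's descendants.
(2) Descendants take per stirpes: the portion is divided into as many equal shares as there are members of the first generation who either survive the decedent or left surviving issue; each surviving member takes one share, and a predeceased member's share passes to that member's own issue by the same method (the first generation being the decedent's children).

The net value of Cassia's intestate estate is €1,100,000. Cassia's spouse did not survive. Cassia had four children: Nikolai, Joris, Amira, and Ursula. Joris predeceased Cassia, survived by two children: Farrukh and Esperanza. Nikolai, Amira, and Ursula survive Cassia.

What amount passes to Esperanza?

The entire €1,100,000 passes to the descendants.
That amount (€1,100,000) is divided into 4 shares of €275,000: Nikolai, Amira, and Ursula each take €275,000; Joris's €275,000 share passes to Joris's issue.
Joris's share (€275,000) is divided into 2 shares of €137,500: Farrukh and Esperanza each take €137,500.

Esperanza receives €137,500.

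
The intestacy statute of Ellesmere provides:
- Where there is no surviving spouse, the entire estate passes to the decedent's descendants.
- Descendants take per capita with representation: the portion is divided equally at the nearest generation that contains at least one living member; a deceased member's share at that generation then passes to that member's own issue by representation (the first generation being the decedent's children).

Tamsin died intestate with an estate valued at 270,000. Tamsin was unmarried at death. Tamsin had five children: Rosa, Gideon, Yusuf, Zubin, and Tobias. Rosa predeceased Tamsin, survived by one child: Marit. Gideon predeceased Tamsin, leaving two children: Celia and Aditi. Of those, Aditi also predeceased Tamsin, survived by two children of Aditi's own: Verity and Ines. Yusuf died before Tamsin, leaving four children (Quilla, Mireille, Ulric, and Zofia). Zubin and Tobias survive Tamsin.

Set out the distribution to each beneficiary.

Marit: 54,000; Celia: 27,000; Verity: 13,500; Ines: 13,500; Quilla: 13,500; Mireille: 13,500; Ulric: 13,500; Zofia: 13,500; Zubin: 54,000; Tobias: 54,000

The entire 270,000 passes to the descendants.
That amount (270,000) is divided into 5 shares of 54,000: Zubin and Tobias each take 54,000; Rosa's 54,000 share passes to Rosa's issue; Gideon's 54,000 share passes to Gideon's issue; Yusuf's 54,000 share passes to Yusuf's issue.
Rosa's share (54,000) passes entirely to Marit.
Gideon's share (54,000) is divided into 2 shares of 27,000: Celia takes 27,000; Aditi's 27,000 share passes to Aditi's issue.
Aditi's share (27,000) is divided into 2 shares of 13,500: Verity and Ines each take 13,500.
Yusuf's share (54,000) is divided into 4 shares of 13,500: Quilla, Mireille, Ulric, and Zofia each take 13,500.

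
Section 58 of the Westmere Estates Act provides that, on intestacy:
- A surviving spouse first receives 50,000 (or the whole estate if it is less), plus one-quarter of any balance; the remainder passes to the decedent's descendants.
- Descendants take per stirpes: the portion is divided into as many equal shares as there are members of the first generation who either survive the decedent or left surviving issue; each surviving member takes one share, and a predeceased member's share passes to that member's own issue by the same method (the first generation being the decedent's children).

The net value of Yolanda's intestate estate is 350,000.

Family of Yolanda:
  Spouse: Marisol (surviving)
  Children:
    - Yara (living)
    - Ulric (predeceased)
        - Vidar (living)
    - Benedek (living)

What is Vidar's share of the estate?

Vidar receives 75,000.

Marisol first takes 50,000, leaving a balance of 300,000. Marisol then takes one-quarter of the balance (75,000), for a total of 125,000. The remaining 225,000 passes to the descendants.
The descendants' portion (225,000) is divided into 3 shares of 75,000: Yara and Benedek each take 75,000; Ulric's 75,000 share passes to Ulric's issue.
Ulric's share (75,000) passes entirely to Vidar.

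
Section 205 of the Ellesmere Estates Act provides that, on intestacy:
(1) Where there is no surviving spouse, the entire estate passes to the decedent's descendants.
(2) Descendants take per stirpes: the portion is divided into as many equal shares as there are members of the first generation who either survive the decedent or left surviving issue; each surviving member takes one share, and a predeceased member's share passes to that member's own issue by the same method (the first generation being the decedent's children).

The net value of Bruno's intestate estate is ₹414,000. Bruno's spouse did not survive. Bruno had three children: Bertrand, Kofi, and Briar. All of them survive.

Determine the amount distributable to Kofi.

The entire ₹414,000 passes to the descendants.
That amount (₹414,000) is divided into 3 shares of ₹138,000: Bertrand, Kofi, and Briar each take ₹138,000.

Kofi receives ₹138,000.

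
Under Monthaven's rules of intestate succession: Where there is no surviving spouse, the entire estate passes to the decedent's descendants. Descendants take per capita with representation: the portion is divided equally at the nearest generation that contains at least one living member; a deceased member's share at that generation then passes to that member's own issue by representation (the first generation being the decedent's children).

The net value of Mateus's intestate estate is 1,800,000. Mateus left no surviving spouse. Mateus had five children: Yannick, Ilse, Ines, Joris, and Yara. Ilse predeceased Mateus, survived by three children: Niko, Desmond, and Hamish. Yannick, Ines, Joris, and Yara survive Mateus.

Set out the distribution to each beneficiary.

The entire 1,800,000 passes to the descendants.
That amount (1,800,000) is divided into 5 shares of 360,000: Yannick, Ines, Joris, and Yara each take 360,000; Ilse's 360,000 share passes to Ilse's issue.
Ilse's share (360,000) is divided into 3 shares of 120,000: Niko, Desmond, and Hamish each take 120,000.

Yannick: 360,000; Niko: 120,000; Desmond: 120,000; Hamish: 120,000; Ines: 360,000; Joris: 360,000; Yara: 360,000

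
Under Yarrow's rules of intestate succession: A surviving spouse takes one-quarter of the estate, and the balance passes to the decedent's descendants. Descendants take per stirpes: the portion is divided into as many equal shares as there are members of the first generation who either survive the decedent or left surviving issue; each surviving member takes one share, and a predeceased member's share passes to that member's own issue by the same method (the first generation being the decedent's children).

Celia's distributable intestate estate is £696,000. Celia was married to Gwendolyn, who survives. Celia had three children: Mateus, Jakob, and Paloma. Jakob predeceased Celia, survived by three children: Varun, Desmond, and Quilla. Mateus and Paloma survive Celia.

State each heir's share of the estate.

Gwendolyn takes one-quarter of £696,000 = £174,000. The remaining £522,000 passes to the descendants.
The descendants' portion (£522,000) is divided into 3 shares of £174,000: Mateus and Paloma each take £174,000; Jakob's £174,000 share passes to Jakob's issue.
Jakob's share (£174,000) is divided into 3 shares of £58,000: Varun, Desmond, and Quilla each take £58,000.

Gwendolyn: £174,000; Mateus: £174,000; Varun: £58,000; Desmond: £58,000; Quilla: £58,000; Paloma: £174,000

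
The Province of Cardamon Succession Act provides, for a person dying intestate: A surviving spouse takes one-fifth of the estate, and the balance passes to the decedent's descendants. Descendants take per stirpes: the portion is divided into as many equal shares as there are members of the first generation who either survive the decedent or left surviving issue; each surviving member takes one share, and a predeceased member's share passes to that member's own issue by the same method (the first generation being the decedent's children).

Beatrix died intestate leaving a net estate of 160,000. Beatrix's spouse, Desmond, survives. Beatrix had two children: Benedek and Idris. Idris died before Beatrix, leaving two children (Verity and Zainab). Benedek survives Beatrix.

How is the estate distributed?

Desmond takes one-fifth of 160,000 = 32,000. The remaining 128,000 passes to the descendants.
The descendants' portion (128,000) is divided into 2 shares of 64,000: Benedek takes 64,000; Idris's 64,000 share passes to Idris's issue.
Idris's share (64,000) is divided into 2 shares of 32,000: Verity and Zainab each take 32,000.

Desmond: 32,000; Benedek: 64,000; Verity: 32,000; Zainab: 32,000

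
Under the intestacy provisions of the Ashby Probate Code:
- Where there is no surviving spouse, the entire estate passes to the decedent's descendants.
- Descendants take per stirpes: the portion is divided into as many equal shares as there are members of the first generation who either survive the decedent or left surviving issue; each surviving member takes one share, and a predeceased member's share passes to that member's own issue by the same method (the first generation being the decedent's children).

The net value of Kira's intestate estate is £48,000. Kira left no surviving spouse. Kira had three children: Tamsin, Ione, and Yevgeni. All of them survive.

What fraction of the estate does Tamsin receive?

Tamsin receives 1/3 of the estate.

The entire £48,000 passes to the descendants.
That amount (£48,000) is divided into 3 shares of £16,000: Tamsin, Ione, and Yevgeni each take £16,000.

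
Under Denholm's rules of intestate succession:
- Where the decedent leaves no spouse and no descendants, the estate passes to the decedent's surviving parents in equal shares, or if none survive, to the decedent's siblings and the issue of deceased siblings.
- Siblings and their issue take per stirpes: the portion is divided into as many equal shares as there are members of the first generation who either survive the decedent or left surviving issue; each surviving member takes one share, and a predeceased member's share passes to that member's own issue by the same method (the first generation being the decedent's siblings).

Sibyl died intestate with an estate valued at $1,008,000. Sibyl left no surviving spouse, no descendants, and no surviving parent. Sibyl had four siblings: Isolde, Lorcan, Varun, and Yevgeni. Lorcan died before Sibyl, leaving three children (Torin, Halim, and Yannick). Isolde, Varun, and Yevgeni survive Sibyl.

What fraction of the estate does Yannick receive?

The entire $1,008,000 passes to the siblings and their issue.
That amount ($1,008,000) is divided into 4 shares of $252,000: Isolde, Varun, and Yevgeni each take $252,000; Lorcan's $252,000 share passes to Lorcan's issue.
Lorcan's share ($252,000) is divided into 3 shares of $84,000: Torin, Halim, and Yannick each take $84,000.

Yannick receives 1/12 of the estate.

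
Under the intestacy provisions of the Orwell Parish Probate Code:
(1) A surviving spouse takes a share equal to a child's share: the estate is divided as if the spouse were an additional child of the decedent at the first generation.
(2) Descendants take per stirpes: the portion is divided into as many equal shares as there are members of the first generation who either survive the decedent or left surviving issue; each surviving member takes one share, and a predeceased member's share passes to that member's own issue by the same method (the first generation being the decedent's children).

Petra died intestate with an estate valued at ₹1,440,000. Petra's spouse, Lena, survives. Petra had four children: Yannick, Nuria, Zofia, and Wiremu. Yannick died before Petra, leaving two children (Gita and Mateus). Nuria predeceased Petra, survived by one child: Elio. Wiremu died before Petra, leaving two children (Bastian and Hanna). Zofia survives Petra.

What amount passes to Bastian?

The spouse counts as an additional share at the children's level, so there are 5 primary shares of ₹288,000. Lena takes one such share (₹288,000).
The children's combined portion (₹1,152,000) is divided into 4 shares of ₹288,000: Zofia takes ₹288,000; Yannick's ₹288,000 share passes to Yannick's issue; Nuria's ₹288,000 share passes to Nuria's issue; Wiremu's ₹288,000 share passes to Wiremu's issue.
Yannick's share (₹288,000) is divided into 2 shares of ₹144,000: Gita and Mateus each take ₹144,000.
Nuria's share (₹288,000) passes entirely to Elio.
Wiremu's share (₹288,000) is divided into 2 shares of ₹144,000: Bastian and Hanna each take ₹144,000.

Bastian receives ₹144,000.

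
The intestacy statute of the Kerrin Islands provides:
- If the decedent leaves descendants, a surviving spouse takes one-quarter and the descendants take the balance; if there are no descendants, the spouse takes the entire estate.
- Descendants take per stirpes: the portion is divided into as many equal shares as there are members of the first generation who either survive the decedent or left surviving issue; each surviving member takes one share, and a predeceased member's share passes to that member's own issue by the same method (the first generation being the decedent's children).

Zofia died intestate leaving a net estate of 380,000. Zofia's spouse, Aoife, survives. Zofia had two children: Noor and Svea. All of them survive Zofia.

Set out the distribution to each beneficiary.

Aoife takes one-quarter of 380,000 = 95,000. The remaining 285,000 passes to the descendants.
The descendants' portion (285,000) is divided into 2 shares of 142,500: Noor and Svea each take 142,500.

Aoife: 95,000; Noor: 142,500; Svea: 142,500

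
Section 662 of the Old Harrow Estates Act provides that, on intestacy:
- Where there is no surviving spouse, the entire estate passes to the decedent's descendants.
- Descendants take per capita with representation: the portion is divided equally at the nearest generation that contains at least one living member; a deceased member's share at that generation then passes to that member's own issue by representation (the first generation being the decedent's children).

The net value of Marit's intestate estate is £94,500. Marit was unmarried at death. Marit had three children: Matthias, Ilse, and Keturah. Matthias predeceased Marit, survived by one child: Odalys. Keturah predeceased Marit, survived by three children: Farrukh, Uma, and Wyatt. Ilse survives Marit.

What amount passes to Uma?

The entire £94,500 passes to the descendants.
That amount (£94,500) is divided into 3 shares of £31,500: Ilse takes £31,500; Matthias's £31,500 share passes to Matthias's issue; Keturah's £31,500 share passes to Keturah's issue.
Matthias's share (£31,500) passes entirely to Odalys.
Keturah's share (£31,500) is divided into 3 shares of £10,500: Farrukh, Uma, and Wyatt each take £10,500.

Uma receives £10,500.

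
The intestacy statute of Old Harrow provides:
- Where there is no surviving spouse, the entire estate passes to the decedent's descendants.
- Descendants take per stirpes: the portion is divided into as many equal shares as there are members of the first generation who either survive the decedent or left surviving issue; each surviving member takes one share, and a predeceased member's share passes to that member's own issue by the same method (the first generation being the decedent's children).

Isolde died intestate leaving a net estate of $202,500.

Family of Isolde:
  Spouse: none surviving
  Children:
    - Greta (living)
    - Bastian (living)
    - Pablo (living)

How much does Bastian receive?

Bastian receives $67,500.

The entire $202,500 passes to the descendants.
That amount ($202,500) is divided into 3 shares of $67,500: Greta, Bastian, and Pablo each take $67,500.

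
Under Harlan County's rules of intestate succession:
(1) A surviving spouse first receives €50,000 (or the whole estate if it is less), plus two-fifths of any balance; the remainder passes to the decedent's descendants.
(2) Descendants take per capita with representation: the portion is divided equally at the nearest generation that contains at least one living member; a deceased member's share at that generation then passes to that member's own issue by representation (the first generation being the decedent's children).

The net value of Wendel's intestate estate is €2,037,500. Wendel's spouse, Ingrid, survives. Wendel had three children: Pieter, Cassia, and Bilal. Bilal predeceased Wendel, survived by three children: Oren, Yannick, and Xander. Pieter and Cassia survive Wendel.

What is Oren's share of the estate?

Ingrid first takes €50,000, leaving a balance of €1,987,500. Ingrid then takes two-fifths of the balance (€795,000), for a total of €845,000. The remaining €1,192,500 passes to the descendants.
The descendants' portion (€1,192,500) is divided into 3 shares of €397,500: Pieter and Cassia each take €397,500; Bilal's €397,500 share passes to Bilal's issue.
Bilal's share (€397,500) is divided into 3 shares of €132,500: Oren, Yannick, and Xander each take €132,500.

Oren receives €132,500.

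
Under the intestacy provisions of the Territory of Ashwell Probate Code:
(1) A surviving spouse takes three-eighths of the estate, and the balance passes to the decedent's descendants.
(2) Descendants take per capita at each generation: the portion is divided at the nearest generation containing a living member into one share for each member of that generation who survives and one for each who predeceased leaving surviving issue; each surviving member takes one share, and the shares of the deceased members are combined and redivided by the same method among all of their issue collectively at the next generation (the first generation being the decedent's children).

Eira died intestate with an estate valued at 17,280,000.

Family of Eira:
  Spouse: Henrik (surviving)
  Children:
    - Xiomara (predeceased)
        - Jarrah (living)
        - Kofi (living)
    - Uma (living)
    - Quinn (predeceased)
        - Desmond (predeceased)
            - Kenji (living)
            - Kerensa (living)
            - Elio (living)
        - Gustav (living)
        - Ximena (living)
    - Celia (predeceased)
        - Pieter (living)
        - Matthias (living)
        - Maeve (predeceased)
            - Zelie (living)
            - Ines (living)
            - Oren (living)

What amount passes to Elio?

Elio receives 337,500.

Henrik takes three-eighths of 17,280,000 = 6,480,000. The remaining 10,800,000 passes to the descendants.
The descendants' portion (10,800,000) is divided at the children's generation into 4 shares of 2,700,000. Uma takes 2,700,000. The 3 shares of the deceased (Xiomara, Quinn, and Celia) are combined into a pool of 8,100,000.
That pool (8,100,000) is divided at the grandchildren's generation into 8 shares of 1,012,500. Jarrah, Kofi, Gustav, Ximena, Pieter, and Matthias each take 1,012,500. The 2 shares of the deceased (Desmond and Maeve) are combined into a pool of 2,025,000.
That pool (2,025,000) is divided at the great-grandchildren's generation equally among Kenji, Kerensa, Elio, Zelie, Ines, and Oren: 337,500 each.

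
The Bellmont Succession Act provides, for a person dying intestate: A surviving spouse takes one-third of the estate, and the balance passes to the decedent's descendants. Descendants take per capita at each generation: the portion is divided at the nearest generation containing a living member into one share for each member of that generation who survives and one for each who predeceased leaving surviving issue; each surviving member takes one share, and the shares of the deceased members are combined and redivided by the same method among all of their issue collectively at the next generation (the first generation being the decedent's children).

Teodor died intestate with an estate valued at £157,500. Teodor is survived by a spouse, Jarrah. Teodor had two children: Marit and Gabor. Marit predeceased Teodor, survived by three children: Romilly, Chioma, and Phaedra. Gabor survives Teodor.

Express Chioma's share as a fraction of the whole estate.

Chioma receives 1/9 of the estate.

Jarrah takes one-third of £157,500 = £52,500. The remaining £105,000 passes to the descendants.
The descendants' portion (£105,000) is divided at the children's generation into 2 shares of £52,500. Gabor takes £52,500. The remaining share for the deceased Marit (£52,500) is carried to the next generation.
That pool (£52,500) is divided at the grandchildren's generation equally among Romilly, Chioma, and Phaedra: £17,500 each.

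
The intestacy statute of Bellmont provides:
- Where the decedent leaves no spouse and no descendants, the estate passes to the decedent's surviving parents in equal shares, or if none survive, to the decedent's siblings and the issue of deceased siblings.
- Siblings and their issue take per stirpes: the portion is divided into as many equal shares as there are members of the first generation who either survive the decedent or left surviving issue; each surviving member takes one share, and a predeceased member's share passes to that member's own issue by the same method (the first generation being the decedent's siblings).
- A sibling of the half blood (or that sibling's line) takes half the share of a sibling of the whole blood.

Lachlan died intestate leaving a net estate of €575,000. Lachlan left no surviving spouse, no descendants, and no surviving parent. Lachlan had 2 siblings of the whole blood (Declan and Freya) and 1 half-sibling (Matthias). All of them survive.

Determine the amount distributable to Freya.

Freya receives €230,000.

The entire €575,000 passes to the siblings and their issue.
Counting each half-blood sibling's line as half a unit, there are 5/2 units in €575,000, so one unit is €230,000. Whole-blood lines (Declan and Freya) take €230,000 each; half-blood lines (Matthias) take €115,000 each.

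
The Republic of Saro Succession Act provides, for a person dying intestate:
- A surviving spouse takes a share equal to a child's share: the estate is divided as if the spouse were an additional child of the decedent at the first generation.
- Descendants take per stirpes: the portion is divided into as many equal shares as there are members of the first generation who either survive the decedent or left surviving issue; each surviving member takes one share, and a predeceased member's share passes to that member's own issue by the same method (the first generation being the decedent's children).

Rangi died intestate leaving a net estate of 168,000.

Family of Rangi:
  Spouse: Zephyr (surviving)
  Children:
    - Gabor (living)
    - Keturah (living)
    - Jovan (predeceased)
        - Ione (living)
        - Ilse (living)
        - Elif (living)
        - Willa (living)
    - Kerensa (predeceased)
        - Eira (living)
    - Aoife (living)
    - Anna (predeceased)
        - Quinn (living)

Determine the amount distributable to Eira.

The spouse counts as an additional share at the children's level, so there are 7 primary shares of 24,000. Zephyr takes one such share (24,000).
The children's combined portion (144,000) is divided into 6 shares of 24,000: Gabor, Keturah, and Aoife each take 24,000; Jovan's 24,000 share passes to Jovan's issue; Kerensa's 24,000 share passes to Kerensa's issue; Anna's 24,000 share passes to Anna's issue.
Jovan's share (24,000) is divided into 4 shares of 6,000: Ione, Ilse, Elif, and Willa each take 6,000.
Kerensa's share (24,000) passes entirely to Eira.
Anna's share (24,000) passes entirely to Quinn.

Eira receives 24,000.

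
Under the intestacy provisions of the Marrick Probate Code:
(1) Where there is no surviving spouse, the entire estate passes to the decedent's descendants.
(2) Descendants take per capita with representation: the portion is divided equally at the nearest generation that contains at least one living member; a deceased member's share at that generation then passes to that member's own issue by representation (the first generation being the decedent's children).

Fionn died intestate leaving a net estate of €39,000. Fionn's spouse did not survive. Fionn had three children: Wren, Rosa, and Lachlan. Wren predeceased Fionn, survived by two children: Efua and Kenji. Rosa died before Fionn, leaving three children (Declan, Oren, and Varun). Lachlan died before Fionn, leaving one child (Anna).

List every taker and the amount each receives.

The entire €39,000 passes to the descendants.
No child survives, so the initial division is made at the grandchildren's generation.
That amount (€39,000) is divided into 6 shares of €6,500: Efua, Kenji, Declan, Oren, Varun, and Anna each take €6,500.

Efua: €6,500; Kenji: €6,500; Declan: €6,500; Oren: €6,500; Varun: €6,500; Anna: €6,500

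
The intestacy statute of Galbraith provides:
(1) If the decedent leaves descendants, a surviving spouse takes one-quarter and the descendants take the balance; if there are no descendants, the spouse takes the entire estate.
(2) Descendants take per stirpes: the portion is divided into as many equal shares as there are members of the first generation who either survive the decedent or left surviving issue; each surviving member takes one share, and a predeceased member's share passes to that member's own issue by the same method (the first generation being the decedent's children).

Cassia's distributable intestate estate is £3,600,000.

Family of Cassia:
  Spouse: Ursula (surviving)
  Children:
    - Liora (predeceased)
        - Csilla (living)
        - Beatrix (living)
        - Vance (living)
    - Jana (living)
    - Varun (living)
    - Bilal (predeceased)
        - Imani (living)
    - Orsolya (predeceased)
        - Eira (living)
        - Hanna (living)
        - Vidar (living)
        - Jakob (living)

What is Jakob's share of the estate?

Jakob receives £135,000.

Ursula takes one-quarter of £3,600,000 = £900,000. The remaining £2,700,000 passes to the descendants.
The descendants' portion (£2,700,000) is divided into 5 shares of £540,000: Jana and Varun each take £540,000; Liora's £540,000 share passes to Liora's issue; Bilal's £540,000 share passes to Bilal's issue; Orsolya's £540,000 share passes to Orsolya's issue.
Liora's share (£540,000) is divided into 3 shares of £180,000: Csilla, Beatrix, and Vance each take £180,000.
Bilal's share (£540,000) passes entirely to Imani.
Orsolya's share (£540,000) is divided into 4 shares of £135,000: Eira, Hanna, Vidar, and Jakob each take £135,000.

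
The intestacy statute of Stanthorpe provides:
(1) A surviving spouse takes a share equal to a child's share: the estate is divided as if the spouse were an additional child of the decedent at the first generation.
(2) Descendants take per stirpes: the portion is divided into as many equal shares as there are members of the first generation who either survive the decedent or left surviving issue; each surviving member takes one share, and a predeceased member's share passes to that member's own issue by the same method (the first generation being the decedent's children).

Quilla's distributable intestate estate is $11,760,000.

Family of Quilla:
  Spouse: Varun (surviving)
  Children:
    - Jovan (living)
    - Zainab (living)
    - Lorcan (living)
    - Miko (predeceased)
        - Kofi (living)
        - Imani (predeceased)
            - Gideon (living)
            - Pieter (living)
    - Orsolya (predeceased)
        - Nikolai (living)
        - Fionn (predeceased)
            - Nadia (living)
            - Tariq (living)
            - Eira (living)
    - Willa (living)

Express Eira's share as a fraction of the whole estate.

Eira receives 1/42 of the estate.

The spouse counts as an additional share at the children's level, so there are 7 primary shares of $1,680,000. Varun takes one such share ($1,680,000).
The children's combined portion ($10,080,000) is divided into 6 shares of $1,680,000: Jovan, Zainab, Lorcan, and Willa each take $1,680,000; Miko's $1,680,000 share passes to Miko's issue; Orsolya's $1,680,000 share passes to Orsolya's issue.
Miko's share ($1,680,000) is divided into 2 shares of $840,000: Kofi takes $840,000; Imani's $840,000 share passes to Imani's issue.
Imani's share ($840,000) is divided into 2 shares of $420,000: Gideon and Pieter each take $420,000.
Orsolya's share ($1,680,000) is divided into 2 shares of $840,000: Nikolai takes $840,000; Fionn's $840,000 share passes to Fionn's issue.
Fionn's share ($840,000) is divided into 3 shares of $280,000: Nadia, Tariq, and Eira each take $280,000.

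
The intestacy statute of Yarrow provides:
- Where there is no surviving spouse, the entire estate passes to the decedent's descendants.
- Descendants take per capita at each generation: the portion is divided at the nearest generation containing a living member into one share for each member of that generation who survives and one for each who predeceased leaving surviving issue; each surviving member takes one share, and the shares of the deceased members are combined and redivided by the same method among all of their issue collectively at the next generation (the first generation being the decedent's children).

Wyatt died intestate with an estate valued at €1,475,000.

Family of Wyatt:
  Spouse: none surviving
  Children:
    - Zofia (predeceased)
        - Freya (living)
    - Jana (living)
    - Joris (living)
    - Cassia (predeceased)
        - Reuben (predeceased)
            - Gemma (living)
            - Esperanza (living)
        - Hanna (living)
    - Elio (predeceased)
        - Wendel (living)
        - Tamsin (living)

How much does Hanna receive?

Hanna receives €177,000.

The entire €1,475,000 passes to the descendants.
That amount (€1,475,000) is divided at the children's generation into 5 shares of €295,000. Jana and Joris each take €295,000. The 3 shares of the deceased (Zofia, Cassia, and Elio) are combined into a pool of €885,000.
That pool (€885,000) is divided at the grandchildren's generation into 5 shares of €177,000. Freya, Hanna, Wendel, and Tamsin each take €177,000. The remaining share for the deceased Reuben (€177,000) is carried to the next generation.
That pool (€177,000) is divided at the great-grandchildren's generation equally among Gemma and Esperanza: €88,500 each.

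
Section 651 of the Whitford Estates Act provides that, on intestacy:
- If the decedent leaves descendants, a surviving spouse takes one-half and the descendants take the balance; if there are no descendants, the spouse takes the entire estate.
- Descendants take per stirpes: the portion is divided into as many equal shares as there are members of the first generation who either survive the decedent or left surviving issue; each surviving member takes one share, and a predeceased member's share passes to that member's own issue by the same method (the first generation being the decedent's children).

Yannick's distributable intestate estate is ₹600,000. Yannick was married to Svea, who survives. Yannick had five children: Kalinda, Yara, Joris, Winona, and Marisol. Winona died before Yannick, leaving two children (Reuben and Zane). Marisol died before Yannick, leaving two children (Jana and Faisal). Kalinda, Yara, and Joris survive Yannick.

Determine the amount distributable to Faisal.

Svea takes one-half of ₹600,000 = ₹300,000. The remaining ₹300,000 passes to the descendants.
The descendants' portion (₹300,000) is divided into 5 shares of ₹60,000: Kalinda, Yara, and Joris each take ₹60,000; Winona's ₹60,000 share passes to Winona's issue; Marisol's ₹60,000 share passes to Marisol's issue.
Winona's share (₹60,000) is divided into 2 shares of ₹30,000: Reuben and Zane each take ₹30,000.
Marisol's share (₹60,000) is divided into 2 shares of ₹30,000: Jana and Faisal each take ₹30,000.

Faisal receives ₹30,000.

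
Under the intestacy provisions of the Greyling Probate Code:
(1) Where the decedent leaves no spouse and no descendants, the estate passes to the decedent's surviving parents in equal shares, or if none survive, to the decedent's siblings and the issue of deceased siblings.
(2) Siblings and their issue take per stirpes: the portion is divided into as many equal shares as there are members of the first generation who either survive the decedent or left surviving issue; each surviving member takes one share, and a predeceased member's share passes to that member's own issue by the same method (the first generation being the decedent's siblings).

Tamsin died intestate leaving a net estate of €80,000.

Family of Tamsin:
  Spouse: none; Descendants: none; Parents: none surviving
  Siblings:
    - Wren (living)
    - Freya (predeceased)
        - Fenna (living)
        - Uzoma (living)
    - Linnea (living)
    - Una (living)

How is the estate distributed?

The entire €80,000 passes to the siblings and their issue.
That amount (€80,000) is divided into 4 shares of €20,000: Wren, Linnea, and Una each take €20,000; Freya's €20,000 share passes to Freya's issue.
Freya's share (€20,000) is divided into 2 shares of €10,000: Fenna and Uzoma each take €10,000.

Wren: €20,000; Fenna: €10,000; Uzoma: €10,000; Linnea: €20,000; Una: €20,000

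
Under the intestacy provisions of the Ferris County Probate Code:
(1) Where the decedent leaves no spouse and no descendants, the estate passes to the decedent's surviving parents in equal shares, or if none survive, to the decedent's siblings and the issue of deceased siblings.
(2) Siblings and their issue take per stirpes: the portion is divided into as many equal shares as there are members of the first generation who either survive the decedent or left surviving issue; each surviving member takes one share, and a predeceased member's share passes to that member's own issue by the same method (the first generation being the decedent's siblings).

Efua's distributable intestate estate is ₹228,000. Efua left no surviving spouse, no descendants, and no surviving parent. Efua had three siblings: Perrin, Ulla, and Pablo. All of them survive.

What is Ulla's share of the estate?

The entire ₹228,000 passes to the siblings and their issue.
That amount (₹228,000) is divided into 3 shares of ₹76,000: Perrin, Ulla, and Pablo each take ₹76,000.

Ulla receives ₹76,000.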